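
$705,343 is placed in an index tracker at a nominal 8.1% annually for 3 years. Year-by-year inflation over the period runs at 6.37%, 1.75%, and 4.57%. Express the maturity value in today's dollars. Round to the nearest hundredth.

Nominal value at maturity: $705,343 × (1 + 8.1%)^3 ≈ $890,999.46.
Price-level factor over 3 years: 1.0637 × 1.0175 × 1.0457 ≈ 1.1317765341.
Dividing the nominal maturity value by the price-level factor gives the value in today's money.

$787,257.41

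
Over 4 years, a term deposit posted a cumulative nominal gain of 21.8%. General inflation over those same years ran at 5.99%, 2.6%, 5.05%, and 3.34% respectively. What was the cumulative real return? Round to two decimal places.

3.17%

Cumulative inflation factor: 1.0599 × 1.026 × 1.0505 × 1.0334 ≈ 1.18053.
Nominal growth factor: 1.21800. Real growth factor = 1.21800 / 1.18053 ≈ 1.03174.
Total real return ≈ 3.1741%.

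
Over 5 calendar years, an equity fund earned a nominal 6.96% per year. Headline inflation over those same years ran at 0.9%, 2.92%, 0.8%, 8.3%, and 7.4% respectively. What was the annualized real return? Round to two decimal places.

2.83%

Cumulative inflation factor: 1.009 × 1.0292 × 1.008 × 1.083 × 1.074 ≈ 1.21754.
Nominal growth factor: 1.39993. Real growth factor = 1.39993 / 1.21754 ≈ 1.14980.
Annualized: 1.14980^(1/5) − 1 ≈ 0.02831.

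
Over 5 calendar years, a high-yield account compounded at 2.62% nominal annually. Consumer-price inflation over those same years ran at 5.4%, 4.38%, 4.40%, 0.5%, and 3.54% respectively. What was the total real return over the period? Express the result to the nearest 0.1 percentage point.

Cumulative inflation factor: 1.054 × 1.0438 × 1.0440 × 1.005 × 1.0354 ≈ 1.19518.
Nominal growth factor: 1.13805. Real growth factor = 1.13805 / 1.19518 ≈ 0.95220.
Total real return ≈ -4.7802%.

-4.8%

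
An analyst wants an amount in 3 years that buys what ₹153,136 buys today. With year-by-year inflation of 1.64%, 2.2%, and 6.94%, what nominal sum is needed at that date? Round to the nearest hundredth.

Cumulative price-level factor: 1.0164 × 1.022 × 1.0694 ≈ 1.1108507995.
The nominal amount required is ₹153,136 scaled up by that factor.

₹170,111.25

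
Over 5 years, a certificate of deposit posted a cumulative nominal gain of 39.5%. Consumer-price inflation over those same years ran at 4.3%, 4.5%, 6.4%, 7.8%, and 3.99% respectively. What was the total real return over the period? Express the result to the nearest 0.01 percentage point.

7.31%

Cumulative inflation factor: 1.043 × 1.045 × 1.064 × 1.078 × 1.0399 ≈ 1.30003.
Nominal growth factor: 1.39500. Real growth factor = 1.39500 / 1.30003 ≈ 1.07305.
Total real return ≈ 7.3054%.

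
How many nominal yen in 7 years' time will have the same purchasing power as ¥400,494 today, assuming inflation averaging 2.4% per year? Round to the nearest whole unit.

¥472,820

Cumulative price-level factor: (1+2.4%)^7 ≈ 1.1805916207.
The nominal amount required is ¥400,494 scaled up by that factor.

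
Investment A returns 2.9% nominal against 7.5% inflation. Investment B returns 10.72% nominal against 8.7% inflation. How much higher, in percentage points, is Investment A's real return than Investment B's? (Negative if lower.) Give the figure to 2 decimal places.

-6.14

Investment A real return: 1.029/1.075 − 1 = -4.279%.
Investment B real return: 1.1072/1.087 − 1 = 1.858%.
Difference: -4.279 − 1.858 = -6.137 pp.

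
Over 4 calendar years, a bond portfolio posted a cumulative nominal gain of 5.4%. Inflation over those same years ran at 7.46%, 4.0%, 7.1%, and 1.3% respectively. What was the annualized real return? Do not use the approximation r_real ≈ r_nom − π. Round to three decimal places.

-3.442%

Cumulative inflation factor: 1.0746 × 1.040 × 1.071 × 1.013 ≈ 1.21249.
Nominal growth factor: 1.05400. Real growth factor = 1.05400 / 1.21249 ≈ 0.86928.
Annualized: 0.86928^(1/4) − 1 ≈ -0.03442.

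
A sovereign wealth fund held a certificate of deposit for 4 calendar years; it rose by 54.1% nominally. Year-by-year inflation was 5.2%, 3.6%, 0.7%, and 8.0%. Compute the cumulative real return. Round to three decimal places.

Cumulative inflation factor: 1.052 × 1.036 × 1.007 × 1.080 ≈ 1.18530.
Nominal growth factor: 1.54100. Real growth factor = 1.54100 / 1.18530 ≈ 1.30009.
Total real return ≈ 30.0091%.

30.009%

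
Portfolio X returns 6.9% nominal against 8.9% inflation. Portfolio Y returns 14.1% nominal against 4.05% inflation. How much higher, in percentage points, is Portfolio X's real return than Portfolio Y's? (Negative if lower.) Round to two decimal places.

Portfolio X real return: 1.069/1.089 − 1 = -1.837%.
Portfolio Y real return: 1.141/1.0405 − 1 = 9.659%.
Difference: -1.837 − 9.659 = -11.496 pp.

-11.50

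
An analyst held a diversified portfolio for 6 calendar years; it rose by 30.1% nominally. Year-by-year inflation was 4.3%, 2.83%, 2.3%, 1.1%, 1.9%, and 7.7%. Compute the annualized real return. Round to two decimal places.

Cumulative inflation factor: 1.043 × 1.0283 × 1.023 × 1.011 × 1.019 × 1.077 ≈ 1.21737.
Nominal growth factor: 1.30100. Real growth factor = 1.30100 / 1.21737 ≈ 1.06870.
Annualized: 1.06870^(1/6) − 1 ≈ 0.01114.

1.11%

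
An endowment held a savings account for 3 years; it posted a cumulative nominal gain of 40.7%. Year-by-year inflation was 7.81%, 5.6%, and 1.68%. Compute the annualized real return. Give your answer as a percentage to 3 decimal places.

6.720%

Cumulative inflation factor: 1.0781 × 1.056 × 1.0168 ≈ 1.15760.
Nominal growth factor: 1.40700. Real growth factor = 1.40700 / 1.15760 ≈ 1.21545.
Annualized: 1.21545^(1/3) − 1 ≈ 0.06720.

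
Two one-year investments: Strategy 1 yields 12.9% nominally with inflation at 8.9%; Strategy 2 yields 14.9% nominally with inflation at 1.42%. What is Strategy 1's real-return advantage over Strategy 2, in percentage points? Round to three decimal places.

-9.618

Strategy 1 real return: 1.129/1.089 − 1 = 3.6731%.
Strategy 2 real return: 1.149/1.0142 − 1 = 13.2913%.
Difference: 3.6731 − 13.2913 = -9.6182 pp.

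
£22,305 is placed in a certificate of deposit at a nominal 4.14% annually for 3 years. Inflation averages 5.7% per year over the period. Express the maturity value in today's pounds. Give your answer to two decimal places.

£21,331.92

Nominal value at maturity: £22,305 × (1 + 4.14%)^3 ≈ £25,191.55.
Price-level factor over 3 years: (1 + 5.7%)^3 = 1.180932193.
Dividing the nominal maturity value by the price-level factor gives the value in today's money.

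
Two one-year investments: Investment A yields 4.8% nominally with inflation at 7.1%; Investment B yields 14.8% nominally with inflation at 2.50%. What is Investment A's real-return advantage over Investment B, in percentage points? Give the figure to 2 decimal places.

Investment A real return: 1.048/1.071 − 1 = -2.148%.
Investment B real return: 1.148/1.0250 − 1 = 12.000%.
Difference: -2.148 − 12.000 = -14.148 pp.

-14.15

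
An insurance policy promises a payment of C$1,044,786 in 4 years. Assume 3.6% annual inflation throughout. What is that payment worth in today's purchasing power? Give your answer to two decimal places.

Price-level factor over 4 years: (1 + 3.6%)^4 ≈ 1.1519643036.
Purchasing power today: C$1,044,786 divided by that factor.

C$906,960.40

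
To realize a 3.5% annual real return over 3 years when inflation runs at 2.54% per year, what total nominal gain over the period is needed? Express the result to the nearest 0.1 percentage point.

19.5%

Required annual nominal rate: (1+3.5%)(1+2.54%) − 1 = 6.1289%.
Cumulative over 3 years: (1 + 0.061289)^3 − 1 ≈ 0.19537.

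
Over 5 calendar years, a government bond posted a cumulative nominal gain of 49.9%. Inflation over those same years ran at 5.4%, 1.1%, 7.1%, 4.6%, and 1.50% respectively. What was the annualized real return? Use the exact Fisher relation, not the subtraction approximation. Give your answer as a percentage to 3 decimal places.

4.348%

Cumulative inflation factor: 1.054 × 1.011 × 1.071 × 1.046 × 1.0150 ≈ 1.21165.
Nominal growth factor: 1.49900. Real growth factor = 1.49900 / 1.21165 ≈ 1.23715.
Annualized: 1.23715^(1/5) − 1 ≈ 0.04348.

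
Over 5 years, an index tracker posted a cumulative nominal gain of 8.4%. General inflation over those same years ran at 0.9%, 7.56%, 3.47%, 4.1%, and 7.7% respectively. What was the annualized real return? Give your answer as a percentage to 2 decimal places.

Cumulative inflation factor: 1.009 × 1.0756 × 1.0347 × 1.041 × 1.077 ≈ 1.25899.
Nominal growth factor: 1.08400. Real growth factor = 1.08400 / 1.25899 ≈ 0.86101.
Annualized: 0.86101^(1/5) − 1 ≈ -0.02949.

-2.95%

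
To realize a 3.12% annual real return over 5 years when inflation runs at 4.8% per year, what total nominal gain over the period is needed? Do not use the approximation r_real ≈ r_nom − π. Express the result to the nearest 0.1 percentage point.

Required annual nominal rate: (1+3.12%)(1+4.8%) − 1 = 8.06976%.
Cumulative over 5 years: (1 + 0.0806976)^5 − 1 ≈ 0.47408.

47.4%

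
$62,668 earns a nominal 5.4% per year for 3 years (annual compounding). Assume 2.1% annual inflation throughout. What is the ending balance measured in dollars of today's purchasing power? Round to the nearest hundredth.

$68,943.04

Nominal value at maturity: $62,668 × (1 + 5.4%)^3 ≈ $73,378.30.
Price-level factor over 3 years: (1 + 2.1%)^3 = 1.064332261.
The maturity value deflated by that factor is the answer in today's purchasing power.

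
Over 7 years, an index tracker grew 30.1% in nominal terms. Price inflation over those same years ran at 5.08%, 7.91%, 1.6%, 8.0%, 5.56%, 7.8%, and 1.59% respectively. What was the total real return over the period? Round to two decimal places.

-9.55%

Cumulative inflation factor: 1.0508 × 1.0791 × 1.016 × 1.080 × 1.0556 × 1.078 × 1.0159 ≈ 1.43836.
Nominal growth factor: 1.30100. Real growth factor = 1.30100 / 1.43836 ≈ 0.90450.
Total real return ≈ -9.5499%.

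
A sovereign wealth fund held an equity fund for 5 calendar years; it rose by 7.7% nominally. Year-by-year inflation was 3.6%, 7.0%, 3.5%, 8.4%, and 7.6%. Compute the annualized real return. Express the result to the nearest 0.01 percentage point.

-4.25%

Cumulative inflation factor: 1.036 × 1.070 × 1.035 × 1.084 × 1.076 ≈ 1.33821.
Nominal growth factor: 1.07700. Real growth factor = 1.07700 / 1.33821 ≈ 0.80480.
Annualized: 0.80480^(1/5) − 1 ≈ -0.04250.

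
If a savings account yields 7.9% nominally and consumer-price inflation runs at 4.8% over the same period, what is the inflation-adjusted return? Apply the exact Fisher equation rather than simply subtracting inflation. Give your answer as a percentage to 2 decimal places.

Real return via the Fisher equation: (1 + 7.9%)/(1 + 4.8%) − 1 = 1.079/1.048 − 1 ≈ 0.02958.

2.96%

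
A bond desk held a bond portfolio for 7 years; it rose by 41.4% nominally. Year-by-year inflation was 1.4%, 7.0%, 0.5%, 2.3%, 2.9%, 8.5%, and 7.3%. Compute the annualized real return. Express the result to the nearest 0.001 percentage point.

0.811%

Cumulative inflation factor: 1.014 × 1.070 × 1.005 × 1.023 × 1.029 × 1.085 × 1.073 ≈ 1.33631.
Nominal growth factor: 1.41400. Real growth factor = 1.41400 / 1.33631 ≈ 1.05814.
Annualized: 1.05814^(1/7) − 1 ≈ 0.00811.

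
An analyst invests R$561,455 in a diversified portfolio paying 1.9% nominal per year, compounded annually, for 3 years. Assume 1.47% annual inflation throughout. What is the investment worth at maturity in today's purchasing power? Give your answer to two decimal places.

Nominal value at maturity: R$561,455 × (1 + 1.9%)^3 ≈ R$594,069.84.
Price-level factor over 3 years: (1 + 1.47%)^3 ≈ 1.0447514465.
The maturity value deflated by that factor is the answer in today's purchasing power.

R$568,623.13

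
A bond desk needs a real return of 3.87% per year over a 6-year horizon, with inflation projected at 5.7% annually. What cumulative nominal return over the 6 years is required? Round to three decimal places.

75.142%

Required annual nominal rate: (1+3.87%)(1+5.7%) − 1 = 9.79059%.
Cumulative over 6 years: (1 + 0.0979059)^6 − 1 ≈ 0.75142.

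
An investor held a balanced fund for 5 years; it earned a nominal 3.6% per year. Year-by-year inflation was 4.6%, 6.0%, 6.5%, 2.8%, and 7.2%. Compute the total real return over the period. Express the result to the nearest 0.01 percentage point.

Cumulative inflation factor: 1.046 × 1.060 × 1.065 × 1.028 × 1.072 ≈ 1.30129.
Nominal growth factor: 1.19344. Real growth factor = 1.19344 / 1.30129 ≈ 0.91711.
Total real return ≈ -8.2885%.

-8.29%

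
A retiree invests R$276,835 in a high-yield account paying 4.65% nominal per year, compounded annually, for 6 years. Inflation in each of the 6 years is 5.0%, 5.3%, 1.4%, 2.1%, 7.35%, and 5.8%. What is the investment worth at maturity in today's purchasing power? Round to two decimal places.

R$279,696.68

Nominal value at maturity: R$276,835 × (1 + 4.65%)^6 ≈ R$363,627.23.
Price-level factor over 6 years: 1.050 × 1.053 × 1.014 × 1.021 × 1.0735 × 1.058 ≈ 1.3000770260.
The maturity value deflated by that factor is the answer in today's purchasing power.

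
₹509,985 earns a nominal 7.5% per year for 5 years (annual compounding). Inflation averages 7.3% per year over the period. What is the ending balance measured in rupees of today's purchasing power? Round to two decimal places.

Nominal value at maturity: ₹509,985 × (1 + 7.5%)^5 ≈ ₹732,149.42.
Price-level factor over 5 years: (1 + 7.3%)^5 ≈ 1.4223242343.
The maturity value deflated by that factor is the answer in today's purchasing power.

₹514,755.64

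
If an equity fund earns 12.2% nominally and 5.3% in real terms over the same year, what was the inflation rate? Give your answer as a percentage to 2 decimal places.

6.55%

From (1+r_nom) = (1+r_real)(1+π), we get 1+π = (1 + 12.2%)/(1 + 5.3%) = 1.122/1.053 ≈ 1.06553.
So π ≈ 6.5527%.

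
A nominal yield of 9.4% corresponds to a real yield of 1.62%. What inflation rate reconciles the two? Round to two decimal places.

From (1+r_nom) = (1+r_real)(1+π), we get 1+π = (1 + 9.4%)/(1 + 1.62%) = 1.094/1.0162 ≈ 1.07656.
So π ≈ 7.6560%.

7.66%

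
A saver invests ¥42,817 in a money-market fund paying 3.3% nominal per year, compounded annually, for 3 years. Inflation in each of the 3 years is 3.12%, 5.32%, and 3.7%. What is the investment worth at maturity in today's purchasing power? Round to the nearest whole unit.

¥41,907

Nominal value at maturity: ¥42,817 × (1 + 3.3%)^3 ≈ ¥47,197.
Price-level factor over 3 years: 1.0312 × 1.0532 × 1.037 ≈ 1.1262440541.
The maturity value deflated by that factor is the answer in today's purchasing power.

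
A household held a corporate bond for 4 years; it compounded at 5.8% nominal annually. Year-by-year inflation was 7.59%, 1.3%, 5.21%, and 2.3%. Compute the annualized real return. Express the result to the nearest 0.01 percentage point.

1.66%

Cumulative inflation factor: 1.0759 × 1.013 × 1.0521 × 1.023 ≈ 1.17304.
Nominal growth factor: 1.25298. Real growth factor = 1.25298 / 1.17304 ≈ 1.06814.
Annualized: 1.06814^(1/4) − 1 ≈ 0.01662.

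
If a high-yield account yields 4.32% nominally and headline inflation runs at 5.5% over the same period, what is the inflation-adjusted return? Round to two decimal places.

-1.12%

Real return via the Fisher equation: (1 + 4.32%)/(1 + 5.5%) − 1 = 1.0432/1.055 − 1 ≈ -0.01118.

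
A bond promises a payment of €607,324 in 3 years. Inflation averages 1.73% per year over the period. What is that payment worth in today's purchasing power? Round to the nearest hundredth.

€576,863.83

Price-level factor over 3 years: (1 + 1.73%)^3 ≈ 1.0528030477.
Purchasing power today: €607,324 divided by that factor.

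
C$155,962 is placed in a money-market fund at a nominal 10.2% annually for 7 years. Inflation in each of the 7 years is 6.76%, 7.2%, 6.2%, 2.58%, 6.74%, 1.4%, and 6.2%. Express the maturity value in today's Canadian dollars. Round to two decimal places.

C$214,787.86

Nominal value at maturity: C$155,962 × (1 + 10.2%)^7 ≈ C$307,815.13.
Price-level factor over 7 years: 1.0676 × 1.072 × 1.062 × 1.0258 × 1.0674 × 1.014 × 1.062 ≈ 1.4331123287.
The maturity value deflated by that factor is the answer in today's purchasing power.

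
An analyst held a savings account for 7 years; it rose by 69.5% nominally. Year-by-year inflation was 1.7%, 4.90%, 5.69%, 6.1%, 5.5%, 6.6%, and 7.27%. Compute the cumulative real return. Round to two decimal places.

17.45%

Cumulative inflation factor: 1.017 × 1.0490 × 1.0569 × 1.061 × 1.055 × 1.066 × 1.0727 ≈ 1.44322.
Nominal growth factor: 1.69500. Real growth factor = 1.69500 / 1.44322 ≈ 1.17445.
Total real return ≈ 17.4454%.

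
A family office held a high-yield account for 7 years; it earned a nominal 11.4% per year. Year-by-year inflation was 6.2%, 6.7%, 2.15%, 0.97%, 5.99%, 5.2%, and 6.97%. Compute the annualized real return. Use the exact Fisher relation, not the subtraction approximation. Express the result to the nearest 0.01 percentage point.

6.24%

Cumulative inflation factor: 1.062 × 1.067 × 1.0215 × 1.0097 × 1.0599 × 1.052 × 1.0697 ≈ 1.39400.
Nominal growth factor: 2.12910. Real growth factor = 2.12910 / 1.39400 ≈ 1.52733.
Annualized: 1.52733^(1/7) − 1 ≈ 0.06237.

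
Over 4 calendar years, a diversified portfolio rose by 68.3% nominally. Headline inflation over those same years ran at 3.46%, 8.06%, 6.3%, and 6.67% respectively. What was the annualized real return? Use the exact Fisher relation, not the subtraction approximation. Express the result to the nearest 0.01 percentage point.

7.34%

Cumulative inflation factor: 1.0346 × 1.0806 × 1.063 × 1.0667 ≈ 1.26769.
Nominal growth factor: 1.68300. Real growth factor = 1.68300 / 1.26769 ≈ 1.32761.
Annualized: 1.32761^(1/4) − 1 ≈ 0.07342.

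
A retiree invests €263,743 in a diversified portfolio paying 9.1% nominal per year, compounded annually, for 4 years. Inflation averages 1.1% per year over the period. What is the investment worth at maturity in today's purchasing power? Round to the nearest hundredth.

Nominal value at maturity: €263,743 × (1 + 9.1%)^4 ≈ €373,662.87.
Price-level factor over 4 years: (1 + 1.1%)^4 ≈ 1.0447313386.
The maturity value deflated by that factor is the answer in today's purchasing power.

€357,664.08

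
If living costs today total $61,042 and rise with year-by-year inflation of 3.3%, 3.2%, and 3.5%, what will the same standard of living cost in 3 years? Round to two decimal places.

Cumulative price-level factor: 1.033 × 1.032 × 1.035 = 1.10336796.
Multiplying $61,042 by the price-level factor gives the future nominal sum.

$67,351.79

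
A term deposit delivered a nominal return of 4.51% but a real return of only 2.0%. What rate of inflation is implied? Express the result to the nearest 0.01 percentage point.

From (1+r_nom) = (1+r_real)(1+π), we get 1+π = (1 + 4.51%)/(1 + 2.0%) = 1.0451/1.020 ≈ 1.02461.
So π ≈ 2.4608%.

2.46%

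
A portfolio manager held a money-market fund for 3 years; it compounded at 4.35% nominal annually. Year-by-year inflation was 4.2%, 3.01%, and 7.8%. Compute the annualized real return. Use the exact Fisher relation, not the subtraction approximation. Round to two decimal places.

-0.60%

Cumulative inflation factor: 1.042 × 1.0301 × 1.078 ≈ 1.15709.
Nominal growth factor: 1.13626. Real growth factor = 1.13626 / 1.15709 ≈ 0.98200.
Annualized: 0.98200^(1/3) − 1 ≈ -0.00604.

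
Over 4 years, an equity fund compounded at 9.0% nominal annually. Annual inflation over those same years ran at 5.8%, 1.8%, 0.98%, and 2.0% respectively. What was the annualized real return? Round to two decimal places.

6.21%

Cumulative inflation factor: 1.058 × 1.018 × 1.0098 × 1.020 ≈ 1.10935.
Nominal growth factor: 1.41158. Real growth factor = 1.41158 / 1.10935 ≈ 1.27244.
Annualized: 1.27244^(1/4) − 1 ≈ 0.06208.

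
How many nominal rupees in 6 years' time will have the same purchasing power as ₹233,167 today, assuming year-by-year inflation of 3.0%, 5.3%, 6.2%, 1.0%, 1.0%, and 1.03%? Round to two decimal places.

Cumulative price-level factor: 1.030 × 1.053 × 1.062 × 1.010 × 1.010 × 1.0103 ≈ 1.1870888155.
Multiplying ₹233,167 by the price-level factor gives the future nominal sum.

₹276,789.94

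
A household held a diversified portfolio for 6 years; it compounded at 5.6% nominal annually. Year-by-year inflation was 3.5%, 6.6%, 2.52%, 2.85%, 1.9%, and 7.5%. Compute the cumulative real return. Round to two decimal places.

8.82%

Cumulative inflation factor: 1.035 × 1.066 × 1.0252 × 1.0285 × 1.019 × 1.075 ≈ 1.27436.
Nominal growth factor: 1.38670. Real growth factor = 1.38670 / 1.27436 ≈ 1.08815.
Total real return ≈ 8.8154%.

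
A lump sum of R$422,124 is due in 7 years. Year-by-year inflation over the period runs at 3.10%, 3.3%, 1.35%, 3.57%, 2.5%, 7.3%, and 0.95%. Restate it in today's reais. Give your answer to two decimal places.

R$340,089.65

Price-level factor over 7 years: 1.0310 × 1.033 × 1.0135 × 1.0357 × 1.025 × 1.073 × 1.0095 ≈ 1.2412138892.
Purchasing power today: R$422,124 divided by that factor.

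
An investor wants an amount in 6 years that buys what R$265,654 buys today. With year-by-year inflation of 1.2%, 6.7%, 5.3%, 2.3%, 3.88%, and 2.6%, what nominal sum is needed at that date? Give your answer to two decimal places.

R$329,340.09

Cumulative price-level factor: 1.012 × 1.067 × 1.053 × 1.023 × 1.0388 × 1.026 ≈ 1.2397332194.
The nominal amount required is R$265,654 scaled up by that factor.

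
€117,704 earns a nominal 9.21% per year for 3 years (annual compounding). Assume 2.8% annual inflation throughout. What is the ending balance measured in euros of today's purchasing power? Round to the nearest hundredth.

€141,123.42

Nominal value at maturity: €117,704 × (1 + 9.21%)^3 ≈ €153,312.81.
Price-level factor over 3 years: (1 + 2.8%)^3 = 1.086373952.
The maturity value deflated by that factor is the answer in today's purchasing power.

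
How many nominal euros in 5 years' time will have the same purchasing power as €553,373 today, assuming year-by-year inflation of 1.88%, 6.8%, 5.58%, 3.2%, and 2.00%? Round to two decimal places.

Cumulative price-level factor: 1.0188 × 1.068 × 1.0558 × 1.032 × 1.0200 ≈ 1.2092656474.
The nominal amount required is €553,373 scaled up by that factor.

€669,174.96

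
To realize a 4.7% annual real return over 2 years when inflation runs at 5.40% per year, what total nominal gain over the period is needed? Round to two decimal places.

21.78%

Required annual nominal rate: (1+4.7%)(1+5.40%) − 1 = 10.3538%.
Cumulative over 2 years: (1 + 0.103538)^2 − 1 ≈ 0.21780.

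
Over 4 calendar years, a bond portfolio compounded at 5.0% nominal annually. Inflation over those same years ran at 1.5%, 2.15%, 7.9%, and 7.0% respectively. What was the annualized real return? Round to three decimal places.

Cumulative inflation factor: 1.015 × 1.0215 × 1.079 × 1.070 ≈ 1.19704.
Nominal growth factor: 1.21551. Real growth factor = 1.21551 / 1.19704 ≈ 1.01542.
Annualized: 1.01542^(1/4) − 1 ≈ 0.00383.

0.383%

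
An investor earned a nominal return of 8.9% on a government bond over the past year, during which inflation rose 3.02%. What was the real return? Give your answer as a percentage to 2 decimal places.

Real return via the Fisher equation: (1 + 8.9%)/(1 + 3.02%) − 1 = 1.089/1.0302 − 1 ≈ 0.05708.

5.71%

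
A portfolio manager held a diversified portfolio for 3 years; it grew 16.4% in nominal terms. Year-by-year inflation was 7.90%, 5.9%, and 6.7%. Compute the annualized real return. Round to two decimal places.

Cumulative inflation factor: 1.0790 × 1.059 × 1.067 ≈ 1.21922.
Nominal growth factor: 1.16400. Real growth factor = 1.16400 / 1.21922 ≈ 0.95471.
Annualized: 0.95471^(1/3) − 1 ≈ -0.01533.

-1.53%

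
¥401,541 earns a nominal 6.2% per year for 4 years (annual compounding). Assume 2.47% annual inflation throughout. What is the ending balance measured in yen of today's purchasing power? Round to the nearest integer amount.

¥463,277

Nominal value at maturity: ¥401,541 × (1 + 6.2%)^4 ≈ ¥510,773.
Price-level factor over 4 years: (1 + 2.47%)^4 ≈ 1.1025211891.
The maturity value deflated by that factor is the answer in today's purchasing power.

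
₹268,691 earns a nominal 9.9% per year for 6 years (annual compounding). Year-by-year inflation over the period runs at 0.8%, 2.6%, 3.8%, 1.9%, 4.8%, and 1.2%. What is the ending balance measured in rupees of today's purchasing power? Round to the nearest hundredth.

₹408,054.38

Nominal value at maturity: ₹268,691 × (1 + 9.9%)^6 ≈ ₹473,412.01.
Price-level factor over 6 years: 1.008 × 1.026 × 1.038 × 1.019 × 1.048 × 1.012 ≈ 1.1601689164.
Dividing the nominal maturity value by the price-level factor gives the value in today's money.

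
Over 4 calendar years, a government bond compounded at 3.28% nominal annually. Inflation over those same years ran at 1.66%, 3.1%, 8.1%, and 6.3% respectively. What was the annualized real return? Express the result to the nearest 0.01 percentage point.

-1.41%

Cumulative inflation factor: 1.0166 × 1.031 × 1.081 × 1.063 ≈ 1.20439.
Nominal growth factor: 1.13780. Real growth factor = 1.13780 / 1.20439 ≈ 0.94471.
Annualized: 0.94471^(1/4) − 1 ≈ -0.01412.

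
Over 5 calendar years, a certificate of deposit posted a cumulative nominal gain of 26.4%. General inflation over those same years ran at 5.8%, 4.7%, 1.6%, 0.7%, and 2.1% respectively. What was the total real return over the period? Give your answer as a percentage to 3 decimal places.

Cumulative inflation factor: 1.058 × 1.047 × 1.016 × 1.007 × 1.021 ≈ 1.15713.
Nominal growth factor: 1.26400. Real growth factor = 1.26400 / 1.15713 ≈ 1.09236.
Total real return ≈ 9.2360%.

9.236%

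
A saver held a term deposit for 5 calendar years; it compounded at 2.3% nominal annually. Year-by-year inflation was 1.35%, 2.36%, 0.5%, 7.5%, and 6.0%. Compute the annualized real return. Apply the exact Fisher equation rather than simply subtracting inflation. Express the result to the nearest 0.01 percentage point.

-1.17%

Cumulative inflation factor: 1.0135 × 1.0236 × 1.005 × 1.075 × 1.060 ≈ 1.18805.
Nominal growth factor: 1.12041. Real growth factor = 1.12041 / 1.18805 ≈ 0.94307.
Annualized: 0.94307^(1/5) − 1 ≈ -0.01165.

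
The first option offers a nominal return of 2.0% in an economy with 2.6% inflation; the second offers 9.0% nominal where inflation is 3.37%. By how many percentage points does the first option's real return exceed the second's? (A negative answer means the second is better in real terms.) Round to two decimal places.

The first option real return: 1.020/1.026 − 1 = -0.585%.
The second real return: 1.090/1.0337 − 1 = 5.446%.
Difference: -0.585 − 5.446 = -6.031 pp.

-6.03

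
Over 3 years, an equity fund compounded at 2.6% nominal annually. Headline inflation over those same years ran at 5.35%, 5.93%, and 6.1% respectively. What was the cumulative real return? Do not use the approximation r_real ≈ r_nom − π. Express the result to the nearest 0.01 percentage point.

-8.78%

Cumulative inflation factor: 1.0535 × 1.0593 × 1.061 ≈ 1.18405.
Nominal growth factor: 1.08005. Real growth factor = 1.08005 / 1.18405 ≈ 0.91216.
Total real return ≈ -8.7835%.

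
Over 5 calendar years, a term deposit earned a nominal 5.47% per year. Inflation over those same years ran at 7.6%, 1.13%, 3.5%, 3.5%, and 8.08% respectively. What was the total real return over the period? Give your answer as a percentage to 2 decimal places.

Cumulative inflation factor: 1.076 × 1.0113 × 1.035 × 1.035 × 1.0808 ≈ 1.25985.
Nominal growth factor: 1.30510. Real growth factor = 1.30510 / 1.25985 ≈ 1.03592.
Total real return ≈ 3.5920%.

3.59%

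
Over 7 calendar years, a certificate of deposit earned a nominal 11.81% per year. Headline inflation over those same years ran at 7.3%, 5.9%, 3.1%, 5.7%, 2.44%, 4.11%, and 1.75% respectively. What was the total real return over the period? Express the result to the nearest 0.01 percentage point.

62.57%

Cumulative inflation factor: 1.073 × 1.059 × 1.031 × 1.057 × 1.0244 × 1.0411 × 1.0175 ≈ 1.34377.
Nominal growth factor: 2.18456. Real growth factor = 2.18456 / 1.34377 ≈ 1.62569.
Total real return ≈ 62.5694%.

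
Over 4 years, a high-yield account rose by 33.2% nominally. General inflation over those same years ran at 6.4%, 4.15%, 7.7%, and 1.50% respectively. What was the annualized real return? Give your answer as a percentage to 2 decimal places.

Cumulative inflation factor: 1.064 × 1.0415 × 1.077 × 1.0150 ≈ 1.21139.
Nominal growth factor: 1.33200. Real growth factor = 1.33200 / 1.21139 ≈ 1.09957.
Annualized: 1.09957^(1/4) − 1 ≈ 0.02401.

2.40%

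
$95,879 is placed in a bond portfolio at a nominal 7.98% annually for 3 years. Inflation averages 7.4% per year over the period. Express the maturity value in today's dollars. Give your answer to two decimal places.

$97,440.75

Nominal value at maturity: $95,879 × (1 + 7.98%)^3 ≈ $120,712.84.
Price-level factor over 3 years: (1 + 7.4%)^3 = 1.238833224.
Dividing the nominal maturity value by the price-level factor gives the value in today's money.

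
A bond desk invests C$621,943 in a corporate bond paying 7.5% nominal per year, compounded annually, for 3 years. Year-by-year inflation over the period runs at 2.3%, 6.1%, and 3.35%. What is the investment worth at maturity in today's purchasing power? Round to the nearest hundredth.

C$688,770.41

Nominal value at maturity: C$621,943 × (1 + 7.5%)^3 ≈ C$772,637.85.
Price-level factor over 3 years: 1.023 × 1.061 × 1.0335 = 1.1217640005.
Dividing the nominal maturity value by the price-level factor gives the value in today's money.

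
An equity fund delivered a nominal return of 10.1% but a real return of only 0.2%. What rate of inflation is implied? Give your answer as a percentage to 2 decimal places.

9.88%

From (1+r_nom) = (1+r_real)(1+π), we get 1+π = (1 + 10.1%)/(1 + 0.2%) = 1.101/1.002 ≈ 1.09880.
So π ≈ 9.8802%.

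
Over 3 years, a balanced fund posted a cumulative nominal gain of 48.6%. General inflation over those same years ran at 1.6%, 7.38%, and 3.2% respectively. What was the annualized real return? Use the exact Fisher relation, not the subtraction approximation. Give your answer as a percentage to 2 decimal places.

Cumulative inflation factor: 1.016 × 1.0738 × 1.032 ≈ 1.12589.
Nominal growth factor: 1.48600. Real growth factor = 1.48600 / 1.12589 ≈ 1.31984.
Annualized: 1.31984^(1/3) − 1 ≈ 0.09692.

9.69%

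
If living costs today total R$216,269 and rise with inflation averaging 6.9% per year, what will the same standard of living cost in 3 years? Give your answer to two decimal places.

R$264,196.70

Cumulative price-level factor: (1+6.9%)^3 = 1.221611509.
Multiplying R$216,269 by the price-level factor gives the future nominal sum.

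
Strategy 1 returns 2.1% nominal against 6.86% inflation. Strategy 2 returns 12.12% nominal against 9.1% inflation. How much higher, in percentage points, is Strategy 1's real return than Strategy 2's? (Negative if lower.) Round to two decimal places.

-7.22

Strategy 1 real return: 1.021/1.0686 − 1 = -4.454%.
Strategy 2 real return: 1.1212/1.091 − 1 = 2.768%.
Difference: -4.454 − 2.768 = -7.222 pp.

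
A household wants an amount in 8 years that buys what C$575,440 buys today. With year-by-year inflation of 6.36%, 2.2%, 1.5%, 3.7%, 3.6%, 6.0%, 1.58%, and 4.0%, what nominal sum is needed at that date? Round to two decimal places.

C$763,802.79

Cumulative price-level factor: 1.0636 × 1.022 × 1.015 × 1.037 × 1.036 × 1.060 × 1.0158 × 1.040 ≈ 1.3273369721.
The nominal amount required is C$575,440 scaled up by that factor.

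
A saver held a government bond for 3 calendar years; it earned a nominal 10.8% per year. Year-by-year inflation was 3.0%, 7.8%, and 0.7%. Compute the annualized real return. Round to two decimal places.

6.75%

Cumulative inflation factor: 1.030 × 1.078 × 1.007 ≈ 1.11811.
Nominal growth factor: 1.36025. Real growth factor = 1.36025 / 1.11811 ≈ 1.21656.
Annualized: 1.21656^(1/3) − 1 ≈ 0.06752.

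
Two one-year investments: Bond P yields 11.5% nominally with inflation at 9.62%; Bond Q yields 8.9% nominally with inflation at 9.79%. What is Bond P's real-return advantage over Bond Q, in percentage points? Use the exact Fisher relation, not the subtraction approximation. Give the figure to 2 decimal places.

2.53

Bond P real return: 1.115/1.0962 − 1 = 1.715%.
Bond Q real return: 1.089/1.0979 − 1 = -0.811%.
Difference: 1.715 − (-0.811) = 2.526 pp.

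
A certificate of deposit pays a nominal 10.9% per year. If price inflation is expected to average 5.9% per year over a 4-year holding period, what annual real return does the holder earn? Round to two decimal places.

4.72%

With constant rates the annual real return is the same each year: (1+10.9%)/(1+5.9%) − 1 = 0.04721.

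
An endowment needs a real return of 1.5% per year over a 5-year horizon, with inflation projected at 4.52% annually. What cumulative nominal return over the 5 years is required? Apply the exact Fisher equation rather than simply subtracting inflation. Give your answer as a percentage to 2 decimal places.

Required annual nominal rate: (1+1.5%)(1+4.52%) − 1 = 6.0878%.
Cumulative over 5 years: (1 + 0.060878)^5 − 1 ≈ 0.34378.

34.38%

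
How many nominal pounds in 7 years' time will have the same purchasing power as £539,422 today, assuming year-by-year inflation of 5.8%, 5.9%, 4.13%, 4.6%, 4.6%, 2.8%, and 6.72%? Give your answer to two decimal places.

£755,419.95

Cumulative price-level factor: 1.058 × 1.059 × 1.0413 × 1.046 × 1.046 × 1.028 × 1.0672 ≈ 1.4004248111.
Multiplying £539,422 by the price-level factor gives the future nominal sum.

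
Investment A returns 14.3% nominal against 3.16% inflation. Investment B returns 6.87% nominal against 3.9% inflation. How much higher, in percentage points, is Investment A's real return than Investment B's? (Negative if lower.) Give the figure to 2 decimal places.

7.94

Investment A real return: 1.143/1.0316 − 1 = 10.799%.
Investment B real return: 1.0687/1.039 − 1 = 2.859%.
Difference: 10.799 − 2.859 = 7.940 pp.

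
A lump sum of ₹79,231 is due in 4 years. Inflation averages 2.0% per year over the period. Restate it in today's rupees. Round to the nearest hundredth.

Price-level factor over 4 years: (1 + 2.0%)^4 = 1.08243216.
Purchasing power today: ₹79,231 divided by that factor.

₹73,197.20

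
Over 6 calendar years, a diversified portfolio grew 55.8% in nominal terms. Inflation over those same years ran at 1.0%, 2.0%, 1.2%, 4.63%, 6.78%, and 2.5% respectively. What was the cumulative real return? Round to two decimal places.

Cumulative inflation factor: 1.010 × 1.020 × 1.012 × 1.0463 × 1.0678 × 1.025 ≈ 1.19391.
Nominal growth factor: 1.55800. Real growth factor = 1.55800 / 1.19391 ≈ 1.30495.
Total real return ≈ 30.4955%.

30.50%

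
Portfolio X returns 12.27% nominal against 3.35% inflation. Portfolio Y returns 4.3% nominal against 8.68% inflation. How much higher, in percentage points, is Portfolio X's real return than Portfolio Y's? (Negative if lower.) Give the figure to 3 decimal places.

Portfolio X real return: 1.1227/1.0335 − 1 = 8.6309%.
Portfolio Y real return: 1.043/1.0868 − 1 = -4.0302%.
Difference: 8.6309 − (-4.0302) = 12.6611 pp.

12.661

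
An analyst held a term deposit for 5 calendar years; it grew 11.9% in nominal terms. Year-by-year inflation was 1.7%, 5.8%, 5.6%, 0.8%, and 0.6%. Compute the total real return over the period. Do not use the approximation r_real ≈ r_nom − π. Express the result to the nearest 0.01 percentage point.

Cumulative inflation factor: 1.017 × 1.058 × 1.056 × 1.008 × 1.006 ≈ 1.15220.
Nominal growth factor: 1.11900. Real growth factor = 1.11900 / 1.15220 ≈ 0.97118.
Total real return ≈ -2.8817%.

-2.88%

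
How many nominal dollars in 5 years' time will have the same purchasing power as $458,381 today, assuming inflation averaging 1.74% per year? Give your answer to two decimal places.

Cumulative price-level factor: (1+1.74%)^5 ≈ 1.0900807402.
Multiplying $458,381 by the price-level factor gives the future nominal sum.

$499,672.30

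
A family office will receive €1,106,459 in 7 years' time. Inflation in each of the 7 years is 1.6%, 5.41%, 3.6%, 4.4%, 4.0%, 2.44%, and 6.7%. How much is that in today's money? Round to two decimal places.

Price-level factor over 7 years: 1.016 × 1.0541 × 1.036 × 1.044 × 1.040 × 1.0244 × 1.067 ≈ 1.3167493234.
Purchasing power today: €1,106,459 divided by that factor.

€840,295.86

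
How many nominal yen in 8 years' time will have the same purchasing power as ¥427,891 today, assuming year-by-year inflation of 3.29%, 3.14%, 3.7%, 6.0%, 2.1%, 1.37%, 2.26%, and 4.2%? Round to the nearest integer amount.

Cumulative price-level factor: 1.0329 × 1.0314 × 1.037 × 1.060 × 1.021 × 1.0137 × 1.0226 × 1.042 ≈ 1.2914533468.
Multiplying ¥427,891 by the price-level factor gives the future nominal sum.

¥552,601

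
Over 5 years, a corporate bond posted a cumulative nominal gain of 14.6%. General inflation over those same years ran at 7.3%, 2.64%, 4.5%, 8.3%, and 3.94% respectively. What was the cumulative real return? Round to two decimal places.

-11.54%

Cumulative inflation factor: 1.073 × 1.0264 × 1.045 × 1.083 × 1.0394 ≈ 1.29552.
Nominal growth factor: 1.14600. Real growth factor = 1.14600 / 1.29552 ≈ 0.88459.
Total real return ≈ -11.5413%.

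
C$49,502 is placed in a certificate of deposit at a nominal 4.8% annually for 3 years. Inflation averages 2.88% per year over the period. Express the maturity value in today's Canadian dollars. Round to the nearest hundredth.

C$52,325.54

Nominal value at maturity: C$49,502 × (1 + 4.8%)^3 ≈ C$56,977.92.
Price-level factor over 3 years: (1 + 2.88%)^3 ≈ 1.0889122079.
Dividing the nominal maturity value by the price-level factor gives the value in today's money.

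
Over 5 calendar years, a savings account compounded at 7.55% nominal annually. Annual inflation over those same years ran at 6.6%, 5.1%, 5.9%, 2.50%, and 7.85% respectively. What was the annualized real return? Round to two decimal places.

Cumulative inflation factor: 1.066 × 1.051 × 1.059 × 1.0250 × 1.0785 ≈ 1.31160.
Nominal growth factor: 1.43897. Real growth factor = 1.43897 / 1.31160 ≈ 1.09712.
Annualized: 1.09712^(1/5) − 1 ≈ 0.01871.

1.87%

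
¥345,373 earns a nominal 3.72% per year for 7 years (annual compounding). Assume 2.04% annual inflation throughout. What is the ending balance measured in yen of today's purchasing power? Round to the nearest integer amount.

Nominal value at maturity: ¥345,373 × (1 + 3.72%)^7 ≈ ¥445,991.
Price-level factor over 7 years: (1 + 2.04%)^7 ≈ 1.1518426346.
The maturity value deflated by that factor is the answer in today's purchasing power.

¥387,198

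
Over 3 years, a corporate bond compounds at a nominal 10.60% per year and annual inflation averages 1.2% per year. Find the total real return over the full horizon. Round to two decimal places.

The annual real rate is (1+10.60%)/(1+1.2%) − 1 = 9.2885%.
Compounded over 3 years: (1 + 0.092885)^3 − 1 ≈ 0.30534.

30.53%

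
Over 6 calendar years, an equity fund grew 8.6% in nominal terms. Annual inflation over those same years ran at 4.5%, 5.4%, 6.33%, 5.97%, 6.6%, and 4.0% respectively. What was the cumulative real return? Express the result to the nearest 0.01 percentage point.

Cumulative inflation factor: 1.045 × 1.054 × 1.0633 × 1.0597 × 1.066 × 1.040 ≈ 1.37590.
Nominal growth factor: 1.08600. Real growth factor = 1.08600 / 1.37590 ≈ 0.78930.
Total real return ≈ -21.0697%.

-21.07%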